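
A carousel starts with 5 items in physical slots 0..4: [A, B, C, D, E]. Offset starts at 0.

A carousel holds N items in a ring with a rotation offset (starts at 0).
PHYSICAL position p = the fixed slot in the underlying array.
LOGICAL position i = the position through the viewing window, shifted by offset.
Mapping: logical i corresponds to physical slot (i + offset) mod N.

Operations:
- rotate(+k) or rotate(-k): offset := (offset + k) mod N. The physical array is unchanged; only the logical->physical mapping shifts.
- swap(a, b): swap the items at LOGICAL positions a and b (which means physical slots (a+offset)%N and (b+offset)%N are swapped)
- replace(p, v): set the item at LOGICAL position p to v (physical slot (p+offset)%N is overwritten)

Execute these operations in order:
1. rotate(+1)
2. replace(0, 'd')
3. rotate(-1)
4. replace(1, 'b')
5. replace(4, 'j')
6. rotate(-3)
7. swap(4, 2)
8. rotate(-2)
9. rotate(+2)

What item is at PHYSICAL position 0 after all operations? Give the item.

After op 1 (rotate(+1)): offset=1, physical=[A,B,C,D,E], logical=[B,C,D,E,A]
After op 2 (replace(0, 'd')): offset=1, physical=[A,d,C,D,E], logical=[d,C,D,E,A]
After op 3 (rotate(-1)): offset=0, physical=[A,d,C,D,E], logical=[A,d,C,D,E]
After op 4 (replace(1, 'b')): offset=0, physical=[A,b,C,D,E], logical=[A,b,C,D,E]
After op 5 (replace(4, 'j')): offset=0, physical=[A,b,C,D,j], logical=[A,b,C,D,j]
After op 6 (rotate(-3)): offset=2, physical=[A,b,C,D,j], logical=[C,D,j,A,b]
After op 7 (swap(4, 2)): offset=2, physical=[A,j,C,D,b], logical=[C,D,b,A,j]
After op 8 (rotate(-2)): offset=0, physical=[A,j,C,D,b], logical=[A,j,C,D,b]
After op 9 (rotate(+2)): offset=2, physical=[A,j,C,D,b], logical=[C,D,b,A,j]

Answer: A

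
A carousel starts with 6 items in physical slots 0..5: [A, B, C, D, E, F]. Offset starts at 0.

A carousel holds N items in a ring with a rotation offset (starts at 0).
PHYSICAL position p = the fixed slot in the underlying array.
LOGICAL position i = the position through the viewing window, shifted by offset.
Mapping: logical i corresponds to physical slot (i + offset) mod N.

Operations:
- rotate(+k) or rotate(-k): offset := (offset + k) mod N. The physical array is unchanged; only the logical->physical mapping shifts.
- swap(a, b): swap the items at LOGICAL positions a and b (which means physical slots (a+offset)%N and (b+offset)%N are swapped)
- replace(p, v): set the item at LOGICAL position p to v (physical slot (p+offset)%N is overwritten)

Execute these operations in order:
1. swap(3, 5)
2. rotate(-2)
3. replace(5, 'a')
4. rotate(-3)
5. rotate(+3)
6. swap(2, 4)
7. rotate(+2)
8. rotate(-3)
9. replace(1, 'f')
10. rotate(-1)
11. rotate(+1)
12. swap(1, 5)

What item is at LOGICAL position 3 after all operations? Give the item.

Answer: C

Derivation:
After op 1 (swap(3, 5)): offset=0, physical=[A,B,C,F,E,D], logical=[A,B,C,F,E,D]
After op 2 (rotate(-2)): offset=4, physical=[A,B,C,F,E,D], logical=[E,D,A,B,C,F]
After op 3 (replace(5, 'a')): offset=4, physical=[A,B,C,a,E,D], logical=[E,D,A,B,C,a]
After op 4 (rotate(-3)): offset=1, physical=[A,B,C,a,E,D], logical=[B,C,a,E,D,A]
After op 5 (rotate(+3)): offset=4, physical=[A,B,C,a,E,D], logical=[E,D,A,B,C,a]
After op 6 (swap(2, 4)): offset=4, physical=[C,B,A,a,E,D], logical=[E,D,C,B,A,a]
After op 7 (rotate(+2)): offset=0, physical=[C,B,A,a,E,D], logical=[C,B,A,a,E,D]
After op 8 (rotate(-3)): offset=3, physical=[C,B,A,a,E,D], logical=[a,E,D,C,B,A]
After op 9 (replace(1, 'f')): offset=3, physical=[C,B,A,a,f,D], logical=[a,f,D,C,B,A]
After op 10 (rotate(-1)): offset=2, physical=[C,B,A,a,f,D], logical=[A,a,f,D,C,B]
After op 11 (rotate(+1)): offset=3, physical=[C,B,A,a,f,D], logical=[a,f,D,C,B,A]
After op 12 (swap(1, 5)): offset=3, physical=[C,B,f,a,A,D], logical=[a,A,D,C,B,f]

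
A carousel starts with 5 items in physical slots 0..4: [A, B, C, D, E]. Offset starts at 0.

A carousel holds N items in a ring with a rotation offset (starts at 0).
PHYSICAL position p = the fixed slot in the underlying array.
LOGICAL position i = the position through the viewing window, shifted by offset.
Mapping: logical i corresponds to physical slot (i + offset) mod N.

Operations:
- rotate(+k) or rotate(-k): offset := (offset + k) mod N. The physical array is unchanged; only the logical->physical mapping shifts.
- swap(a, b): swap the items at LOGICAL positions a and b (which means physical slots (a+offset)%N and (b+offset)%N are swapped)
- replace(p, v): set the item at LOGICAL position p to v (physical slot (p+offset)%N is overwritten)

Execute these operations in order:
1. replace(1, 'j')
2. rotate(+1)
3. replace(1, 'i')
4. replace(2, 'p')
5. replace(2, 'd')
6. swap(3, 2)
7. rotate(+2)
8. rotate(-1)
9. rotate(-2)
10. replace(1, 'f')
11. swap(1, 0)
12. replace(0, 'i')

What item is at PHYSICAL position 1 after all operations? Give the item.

After op 1 (replace(1, 'j')): offset=0, physical=[A,j,C,D,E], logical=[A,j,C,D,E]
After op 2 (rotate(+1)): offset=1, physical=[A,j,C,D,E], logical=[j,C,D,E,A]
After op 3 (replace(1, 'i')): offset=1, physical=[A,j,i,D,E], logical=[j,i,D,E,A]
After op 4 (replace(2, 'p')): offset=1, physical=[A,j,i,p,E], logical=[j,i,p,E,A]
After op 5 (replace(2, 'd')): offset=1, physical=[A,j,i,d,E], logical=[j,i,d,E,A]
After op 6 (swap(3, 2)): offset=1, physical=[A,j,i,E,d], logical=[j,i,E,d,A]
After op 7 (rotate(+2)): offset=3, physical=[A,j,i,E,d], logical=[E,d,A,j,i]
After op 8 (rotate(-1)): offset=2, physical=[A,j,i,E,d], logical=[i,E,d,A,j]
After op 9 (rotate(-2)): offset=0, physical=[A,j,i,E,d], logical=[A,j,i,E,d]
After op 10 (replace(1, 'f')): offset=0, physical=[A,f,i,E,d], logical=[A,f,i,E,d]
After op 11 (swap(1, 0)): offset=0, physical=[f,A,i,E,d], logical=[f,A,i,E,d]
After op 12 (replace(0, 'i')): offset=0, physical=[i,A,i,E,d], logical=[i,A,i,E,d]

Answer: A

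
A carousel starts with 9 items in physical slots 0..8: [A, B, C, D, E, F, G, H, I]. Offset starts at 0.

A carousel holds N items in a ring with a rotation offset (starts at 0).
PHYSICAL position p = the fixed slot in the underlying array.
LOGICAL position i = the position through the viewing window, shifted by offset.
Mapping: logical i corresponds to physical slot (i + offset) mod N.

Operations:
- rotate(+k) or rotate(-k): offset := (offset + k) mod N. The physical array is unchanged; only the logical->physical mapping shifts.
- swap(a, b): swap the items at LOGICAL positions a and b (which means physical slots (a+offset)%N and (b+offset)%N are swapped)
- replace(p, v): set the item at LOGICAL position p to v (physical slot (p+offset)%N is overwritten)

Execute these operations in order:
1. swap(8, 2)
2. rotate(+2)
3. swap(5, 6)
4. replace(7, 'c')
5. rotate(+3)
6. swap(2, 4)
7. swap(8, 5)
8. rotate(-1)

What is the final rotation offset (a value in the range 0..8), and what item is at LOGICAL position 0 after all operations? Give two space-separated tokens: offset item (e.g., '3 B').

Answer: 4 B

Derivation:
After op 1 (swap(8, 2)): offset=0, physical=[A,B,I,D,E,F,G,H,C], logical=[A,B,I,D,E,F,G,H,C]
After op 2 (rotate(+2)): offset=2, physical=[A,B,I,D,E,F,G,H,C], logical=[I,D,E,F,G,H,C,A,B]
After op 3 (swap(5, 6)): offset=2, physical=[A,B,I,D,E,F,G,C,H], logical=[I,D,E,F,G,C,H,A,B]
After op 4 (replace(7, 'c')): offset=2, physical=[c,B,I,D,E,F,G,C,H], logical=[I,D,E,F,G,C,H,c,B]
After op 5 (rotate(+3)): offset=5, physical=[c,B,I,D,E,F,G,C,H], logical=[F,G,C,H,c,B,I,D,E]
After op 6 (swap(2, 4)): offset=5, physical=[C,B,I,D,E,F,G,c,H], logical=[F,G,c,H,C,B,I,D,E]
After op 7 (swap(8, 5)): offset=5, physical=[C,E,I,D,B,F,G,c,H], logical=[F,G,c,H,C,E,I,D,B]
After op 8 (rotate(-1)): offset=4, physical=[C,E,I,D,B,F,G,c,H], logical=[B,F,G,c,H,C,E,I,D]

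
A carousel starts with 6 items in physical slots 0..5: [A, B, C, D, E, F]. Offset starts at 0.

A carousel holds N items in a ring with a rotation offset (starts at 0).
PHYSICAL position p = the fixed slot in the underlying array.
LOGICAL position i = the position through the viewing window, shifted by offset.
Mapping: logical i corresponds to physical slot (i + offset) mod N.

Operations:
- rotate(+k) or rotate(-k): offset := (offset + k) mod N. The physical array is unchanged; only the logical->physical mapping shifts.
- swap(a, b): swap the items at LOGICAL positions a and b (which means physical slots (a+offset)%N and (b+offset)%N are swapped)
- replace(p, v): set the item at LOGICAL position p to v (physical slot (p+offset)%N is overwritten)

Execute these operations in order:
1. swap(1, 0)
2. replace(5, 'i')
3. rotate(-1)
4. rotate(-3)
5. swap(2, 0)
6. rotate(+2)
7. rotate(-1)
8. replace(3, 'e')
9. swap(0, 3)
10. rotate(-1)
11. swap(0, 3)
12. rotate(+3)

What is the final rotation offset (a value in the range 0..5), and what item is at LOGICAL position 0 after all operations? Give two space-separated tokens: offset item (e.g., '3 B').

After op 1 (swap(1, 0)): offset=0, physical=[B,A,C,D,E,F], logical=[B,A,C,D,E,F]
After op 2 (replace(5, 'i')): offset=0, physical=[B,A,C,D,E,i], logical=[B,A,C,D,E,i]
After op 3 (rotate(-1)): offset=5, physical=[B,A,C,D,E,i], logical=[i,B,A,C,D,E]
After op 4 (rotate(-3)): offset=2, physical=[B,A,C,D,E,i], logical=[C,D,E,i,B,A]
After op 5 (swap(2, 0)): offset=2, physical=[B,A,E,D,C,i], logical=[E,D,C,i,B,A]
After op 6 (rotate(+2)): offset=4, physical=[B,A,E,D,C,i], logical=[C,i,B,A,E,D]
After op 7 (rotate(-1)): offset=3, physical=[B,A,E,D,C,i], logical=[D,C,i,B,A,E]
After op 8 (replace(3, 'e')): offset=3, physical=[e,A,E,D,C,i], logical=[D,C,i,e,A,E]
After op 9 (swap(0, 3)): offset=3, physical=[D,A,E,e,C,i], logical=[e,C,i,D,A,E]
After op 10 (rotate(-1)): offset=2, physical=[D,A,E,e,C,i], logical=[E,e,C,i,D,A]
After op 11 (swap(0, 3)): offset=2, physical=[D,A,i,e,C,E], logical=[i,e,C,E,D,A]
After op 12 (rotate(+3)): offset=5, physical=[D,A,i,e,C,E], logical=[E,D,A,i,e,C]

Answer: 5 E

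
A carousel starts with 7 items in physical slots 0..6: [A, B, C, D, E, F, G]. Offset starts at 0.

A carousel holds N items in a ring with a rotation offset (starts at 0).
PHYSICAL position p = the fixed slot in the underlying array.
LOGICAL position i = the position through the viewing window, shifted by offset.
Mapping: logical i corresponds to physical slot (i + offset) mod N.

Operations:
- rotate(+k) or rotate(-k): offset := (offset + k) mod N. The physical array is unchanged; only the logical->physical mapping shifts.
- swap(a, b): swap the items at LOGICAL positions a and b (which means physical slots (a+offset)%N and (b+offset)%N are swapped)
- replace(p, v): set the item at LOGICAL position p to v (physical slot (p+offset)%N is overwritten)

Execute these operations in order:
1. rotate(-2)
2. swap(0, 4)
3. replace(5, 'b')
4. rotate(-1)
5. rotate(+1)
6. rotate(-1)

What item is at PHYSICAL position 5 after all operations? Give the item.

Answer: C

Derivation:
After op 1 (rotate(-2)): offset=5, physical=[A,B,C,D,E,F,G], logical=[F,G,A,B,C,D,E]
After op 2 (swap(0, 4)): offset=5, physical=[A,B,F,D,E,C,G], logical=[C,G,A,B,F,D,E]
After op 3 (replace(5, 'b')): offset=5, physical=[A,B,F,b,E,C,G], logical=[C,G,A,B,F,b,E]
After op 4 (rotate(-1)): offset=4, physical=[A,B,F,b,E,C,G], logical=[E,C,G,A,B,F,b]
After op 5 (rotate(+1)): offset=5, physical=[A,B,F,b,E,C,G], logical=[C,G,A,B,F,b,E]
After op 6 (rotate(-1)): offset=4, physical=[A,B,F,b,E,C,G], logical=[E,C,G,A,B,F,b]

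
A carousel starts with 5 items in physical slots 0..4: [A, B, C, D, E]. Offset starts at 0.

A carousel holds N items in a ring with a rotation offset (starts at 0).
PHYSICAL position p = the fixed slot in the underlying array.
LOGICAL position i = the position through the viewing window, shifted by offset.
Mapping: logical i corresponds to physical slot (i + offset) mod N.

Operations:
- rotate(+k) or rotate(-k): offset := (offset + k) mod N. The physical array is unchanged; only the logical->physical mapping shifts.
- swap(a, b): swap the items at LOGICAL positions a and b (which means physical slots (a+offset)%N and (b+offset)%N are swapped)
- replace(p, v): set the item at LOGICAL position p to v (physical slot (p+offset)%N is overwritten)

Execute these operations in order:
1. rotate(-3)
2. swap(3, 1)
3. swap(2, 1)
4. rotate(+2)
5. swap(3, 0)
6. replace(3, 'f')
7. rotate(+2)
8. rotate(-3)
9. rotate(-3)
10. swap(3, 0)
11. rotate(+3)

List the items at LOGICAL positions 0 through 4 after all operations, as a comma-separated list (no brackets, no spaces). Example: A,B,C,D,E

After op 1 (rotate(-3)): offset=2, physical=[A,B,C,D,E], logical=[C,D,E,A,B]
After op 2 (swap(3, 1)): offset=2, physical=[D,B,C,A,E], logical=[C,A,E,D,B]
After op 3 (swap(2, 1)): offset=2, physical=[D,B,C,E,A], logical=[C,E,A,D,B]
After op 4 (rotate(+2)): offset=4, physical=[D,B,C,E,A], logical=[A,D,B,C,E]
After op 5 (swap(3, 0)): offset=4, physical=[D,B,A,E,C], logical=[C,D,B,A,E]
After op 6 (replace(3, 'f')): offset=4, physical=[D,B,f,E,C], logical=[C,D,B,f,E]
After op 7 (rotate(+2)): offset=1, physical=[D,B,f,E,C], logical=[B,f,E,C,D]
After op 8 (rotate(-3)): offset=3, physical=[D,B,f,E,C], logical=[E,C,D,B,f]
After op 9 (rotate(-3)): offset=0, physical=[D,B,f,E,C], logical=[D,B,f,E,C]
After op 10 (swap(3, 0)): offset=0, physical=[E,B,f,D,C], logical=[E,B,f,D,C]
After op 11 (rotate(+3)): offset=3, physical=[E,B,f,D,C], logical=[D,C,E,B,f]

Answer: D,C,E,B,f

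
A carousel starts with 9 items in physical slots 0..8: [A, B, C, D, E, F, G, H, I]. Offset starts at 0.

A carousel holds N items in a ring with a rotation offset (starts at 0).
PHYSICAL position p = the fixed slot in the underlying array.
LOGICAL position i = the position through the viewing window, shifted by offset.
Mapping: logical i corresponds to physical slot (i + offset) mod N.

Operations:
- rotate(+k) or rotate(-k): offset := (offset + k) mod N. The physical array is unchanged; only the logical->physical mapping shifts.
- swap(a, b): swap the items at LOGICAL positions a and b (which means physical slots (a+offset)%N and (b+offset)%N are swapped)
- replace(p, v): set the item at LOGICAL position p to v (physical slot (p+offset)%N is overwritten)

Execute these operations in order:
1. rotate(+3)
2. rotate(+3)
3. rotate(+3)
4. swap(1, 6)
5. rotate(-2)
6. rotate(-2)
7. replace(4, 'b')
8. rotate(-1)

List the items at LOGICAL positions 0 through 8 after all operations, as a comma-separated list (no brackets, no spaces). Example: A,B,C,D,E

Answer: E,F,B,H,I,b,G,C,D

Derivation:
After op 1 (rotate(+3)): offset=3, physical=[A,B,C,D,E,F,G,H,I], logical=[D,E,F,G,H,I,A,B,C]
After op 2 (rotate(+3)): offset=6, physical=[A,B,C,D,E,F,G,H,I], logical=[G,H,I,A,B,C,D,E,F]
After op 3 (rotate(+3)): offset=0, physical=[A,B,C,D,E,F,G,H,I], logical=[A,B,C,D,E,F,G,H,I]
After op 4 (swap(1, 6)): offset=0, physical=[A,G,C,D,E,F,B,H,I], logical=[A,G,C,D,E,F,B,H,I]
After op 5 (rotate(-2)): offset=7, physical=[A,G,C,D,E,F,B,H,I], logical=[H,I,A,G,C,D,E,F,B]
After op 6 (rotate(-2)): offset=5, physical=[A,G,C,D,E,F,B,H,I], logical=[F,B,H,I,A,G,C,D,E]
After op 7 (replace(4, 'b')): offset=5, physical=[b,G,C,D,E,F,B,H,I], logical=[F,B,H,I,b,G,C,D,E]
After op 8 (rotate(-1)): offset=4, physical=[b,G,C,D,E,F,B,H,I], logical=[E,F,B,H,I,b,G,C,D]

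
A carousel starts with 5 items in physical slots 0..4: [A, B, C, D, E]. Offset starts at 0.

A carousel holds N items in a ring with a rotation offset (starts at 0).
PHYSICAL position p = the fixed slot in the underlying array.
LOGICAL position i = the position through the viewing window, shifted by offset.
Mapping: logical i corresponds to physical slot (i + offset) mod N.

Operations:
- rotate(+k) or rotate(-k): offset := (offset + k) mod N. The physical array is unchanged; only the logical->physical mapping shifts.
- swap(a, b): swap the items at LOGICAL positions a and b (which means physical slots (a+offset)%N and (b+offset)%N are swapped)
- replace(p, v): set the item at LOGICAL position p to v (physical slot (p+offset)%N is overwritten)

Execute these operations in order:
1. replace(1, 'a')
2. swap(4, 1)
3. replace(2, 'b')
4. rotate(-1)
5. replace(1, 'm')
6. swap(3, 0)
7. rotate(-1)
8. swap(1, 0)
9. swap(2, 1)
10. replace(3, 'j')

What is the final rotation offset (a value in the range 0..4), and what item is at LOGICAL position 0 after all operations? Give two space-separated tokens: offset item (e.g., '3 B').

Answer: 3 b

Derivation:
After op 1 (replace(1, 'a')): offset=0, physical=[A,a,C,D,E], logical=[A,a,C,D,E]
After op 2 (swap(4, 1)): offset=0, physical=[A,E,C,D,a], logical=[A,E,C,D,a]
After op 3 (replace(2, 'b')): offset=0, physical=[A,E,b,D,a], logical=[A,E,b,D,a]
After op 4 (rotate(-1)): offset=4, physical=[A,E,b,D,a], logical=[a,A,E,b,D]
After op 5 (replace(1, 'm')): offset=4, physical=[m,E,b,D,a], logical=[a,m,E,b,D]
After op 6 (swap(3, 0)): offset=4, physical=[m,E,a,D,b], logical=[b,m,E,a,D]
After op 7 (rotate(-1)): offset=3, physical=[m,E,a,D,b], logical=[D,b,m,E,a]
After op 8 (swap(1, 0)): offset=3, physical=[m,E,a,b,D], logical=[b,D,m,E,a]
After op 9 (swap(2, 1)): offset=3, physical=[D,E,a,b,m], logical=[b,m,D,E,a]
After op 10 (replace(3, 'j')): offset=3, physical=[D,j,a,b,m], logical=[b,m,D,j,a]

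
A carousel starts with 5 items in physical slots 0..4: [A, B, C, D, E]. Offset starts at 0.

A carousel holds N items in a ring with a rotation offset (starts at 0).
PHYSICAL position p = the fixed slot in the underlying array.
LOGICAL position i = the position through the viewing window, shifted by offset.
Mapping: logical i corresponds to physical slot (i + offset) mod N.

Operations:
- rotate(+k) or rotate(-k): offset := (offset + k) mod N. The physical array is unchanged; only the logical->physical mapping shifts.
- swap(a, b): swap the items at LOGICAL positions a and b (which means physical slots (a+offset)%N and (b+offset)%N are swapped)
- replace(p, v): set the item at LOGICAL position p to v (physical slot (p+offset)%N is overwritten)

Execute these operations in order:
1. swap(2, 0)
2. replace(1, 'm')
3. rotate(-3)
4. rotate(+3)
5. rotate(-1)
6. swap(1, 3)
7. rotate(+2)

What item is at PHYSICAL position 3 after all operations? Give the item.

Answer: D

Derivation:
After op 1 (swap(2, 0)): offset=0, physical=[C,B,A,D,E], logical=[C,B,A,D,E]
After op 2 (replace(1, 'm')): offset=0, physical=[C,m,A,D,E], logical=[C,m,A,D,E]
After op 3 (rotate(-3)): offset=2, physical=[C,m,A,D,E], logical=[A,D,E,C,m]
After op 4 (rotate(+3)): offset=0, physical=[C,m,A,D,E], logical=[C,m,A,D,E]
After op 5 (rotate(-1)): offset=4, physical=[C,m,A,D,E], logical=[E,C,m,A,D]
After op 6 (swap(1, 3)): offset=4, physical=[A,m,C,D,E], logical=[E,A,m,C,D]
After op 7 (rotate(+2)): offset=1, physical=[A,m,C,D,E], logical=[m,C,D,E,A]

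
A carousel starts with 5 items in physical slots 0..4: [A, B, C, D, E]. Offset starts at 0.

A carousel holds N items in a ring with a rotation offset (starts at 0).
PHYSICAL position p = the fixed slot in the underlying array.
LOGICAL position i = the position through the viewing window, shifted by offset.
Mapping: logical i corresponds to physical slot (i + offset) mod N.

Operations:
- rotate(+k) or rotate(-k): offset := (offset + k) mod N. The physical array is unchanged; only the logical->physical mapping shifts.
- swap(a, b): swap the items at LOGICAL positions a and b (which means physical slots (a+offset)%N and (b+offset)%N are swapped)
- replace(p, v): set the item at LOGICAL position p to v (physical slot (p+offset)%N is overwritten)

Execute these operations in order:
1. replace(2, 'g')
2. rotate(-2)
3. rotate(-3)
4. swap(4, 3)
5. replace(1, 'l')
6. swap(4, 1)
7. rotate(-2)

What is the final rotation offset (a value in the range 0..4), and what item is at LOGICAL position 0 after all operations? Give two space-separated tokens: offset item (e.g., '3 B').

Answer: 3 E

Derivation:
After op 1 (replace(2, 'g')): offset=0, physical=[A,B,g,D,E], logical=[A,B,g,D,E]
After op 2 (rotate(-2)): offset=3, physical=[A,B,g,D,E], logical=[D,E,A,B,g]
After op 3 (rotate(-3)): offset=0, physical=[A,B,g,D,E], logical=[A,B,g,D,E]
After op 4 (swap(4, 3)): offset=0, physical=[A,B,g,E,D], logical=[A,B,g,E,D]
After op 5 (replace(1, 'l')): offset=0, physical=[A,l,g,E,D], logical=[A,l,g,E,D]
After op 6 (swap(4, 1)): offset=0, physical=[A,D,g,E,l], logical=[A,D,g,E,l]
After op 7 (rotate(-2)): offset=3, physical=[A,D,g,E,l], logical=[E,l,A,D,g]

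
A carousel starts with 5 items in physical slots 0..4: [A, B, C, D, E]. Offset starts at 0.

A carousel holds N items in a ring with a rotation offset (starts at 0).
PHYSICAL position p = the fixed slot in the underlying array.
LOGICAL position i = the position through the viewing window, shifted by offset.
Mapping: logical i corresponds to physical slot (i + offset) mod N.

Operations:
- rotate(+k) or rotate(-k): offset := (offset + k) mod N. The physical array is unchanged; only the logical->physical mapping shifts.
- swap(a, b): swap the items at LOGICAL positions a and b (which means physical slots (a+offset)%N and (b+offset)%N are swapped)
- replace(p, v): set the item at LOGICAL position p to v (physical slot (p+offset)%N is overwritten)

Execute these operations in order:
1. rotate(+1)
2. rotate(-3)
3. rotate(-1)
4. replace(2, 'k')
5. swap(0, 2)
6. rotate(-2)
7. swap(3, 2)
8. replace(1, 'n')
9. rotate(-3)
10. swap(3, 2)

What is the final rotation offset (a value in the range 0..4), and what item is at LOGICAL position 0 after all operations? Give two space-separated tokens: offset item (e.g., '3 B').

After op 1 (rotate(+1)): offset=1, physical=[A,B,C,D,E], logical=[B,C,D,E,A]
After op 2 (rotate(-3)): offset=3, physical=[A,B,C,D,E], logical=[D,E,A,B,C]
After op 3 (rotate(-1)): offset=2, physical=[A,B,C,D,E], logical=[C,D,E,A,B]
After op 4 (replace(2, 'k')): offset=2, physical=[A,B,C,D,k], logical=[C,D,k,A,B]
After op 5 (swap(0, 2)): offset=2, physical=[A,B,k,D,C], logical=[k,D,C,A,B]
After op 6 (rotate(-2)): offset=0, physical=[A,B,k,D,C], logical=[A,B,k,D,C]
After op 7 (swap(3, 2)): offset=0, physical=[A,B,D,k,C], logical=[A,B,D,k,C]
After op 8 (replace(1, 'n')): offset=0, physical=[A,n,D,k,C], logical=[A,n,D,k,C]
After op 9 (rotate(-3)): offset=2, physical=[A,n,D,k,C], logical=[D,k,C,A,n]
After op 10 (swap(3, 2)): offset=2, physical=[C,n,D,k,A], logical=[D,k,A,C,n]

Answer: 2 D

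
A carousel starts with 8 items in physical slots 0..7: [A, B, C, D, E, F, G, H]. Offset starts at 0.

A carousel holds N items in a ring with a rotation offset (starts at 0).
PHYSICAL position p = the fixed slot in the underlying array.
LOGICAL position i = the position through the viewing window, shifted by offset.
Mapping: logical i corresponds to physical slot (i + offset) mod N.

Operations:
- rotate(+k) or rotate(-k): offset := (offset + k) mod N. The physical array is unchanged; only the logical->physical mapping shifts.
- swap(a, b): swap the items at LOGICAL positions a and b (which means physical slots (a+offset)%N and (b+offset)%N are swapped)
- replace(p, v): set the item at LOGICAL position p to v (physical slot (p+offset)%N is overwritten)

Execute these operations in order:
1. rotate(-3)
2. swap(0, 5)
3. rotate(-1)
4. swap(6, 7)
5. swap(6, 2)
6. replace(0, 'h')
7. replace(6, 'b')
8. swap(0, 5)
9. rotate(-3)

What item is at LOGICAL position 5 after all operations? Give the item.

After op 1 (rotate(-3)): offset=5, physical=[A,B,C,D,E,F,G,H], logical=[F,G,H,A,B,C,D,E]
After op 2 (swap(0, 5)): offset=5, physical=[A,B,F,D,E,C,G,H], logical=[C,G,H,A,B,F,D,E]
After op 3 (rotate(-1)): offset=4, physical=[A,B,F,D,E,C,G,H], logical=[E,C,G,H,A,B,F,D]
After op 4 (swap(6, 7)): offset=4, physical=[A,B,D,F,E,C,G,H], logical=[E,C,G,H,A,B,D,F]
After op 5 (swap(6, 2)): offset=4, physical=[A,B,G,F,E,C,D,H], logical=[E,C,D,H,A,B,G,F]
After op 6 (replace(0, 'h')): offset=4, physical=[A,B,G,F,h,C,D,H], logical=[h,C,D,H,A,B,G,F]
After op 7 (replace(6, 'b')): offset=4, physical=[A,B,b,F,h,C,D,H], logical=[h,C,D,H,A,B,b,F]
After op 8 (swap(0, 5)): offset=4, physical=[A,h,b,F,B,C,D,H], logical=[B,C,D,H,A,h,b,F]
After op 9 (rotate(-3)): offset=1, physical=[A,h,b,F,B,C,D,H], logical=[h,b,F,B,C,D,H,A]

Answer: D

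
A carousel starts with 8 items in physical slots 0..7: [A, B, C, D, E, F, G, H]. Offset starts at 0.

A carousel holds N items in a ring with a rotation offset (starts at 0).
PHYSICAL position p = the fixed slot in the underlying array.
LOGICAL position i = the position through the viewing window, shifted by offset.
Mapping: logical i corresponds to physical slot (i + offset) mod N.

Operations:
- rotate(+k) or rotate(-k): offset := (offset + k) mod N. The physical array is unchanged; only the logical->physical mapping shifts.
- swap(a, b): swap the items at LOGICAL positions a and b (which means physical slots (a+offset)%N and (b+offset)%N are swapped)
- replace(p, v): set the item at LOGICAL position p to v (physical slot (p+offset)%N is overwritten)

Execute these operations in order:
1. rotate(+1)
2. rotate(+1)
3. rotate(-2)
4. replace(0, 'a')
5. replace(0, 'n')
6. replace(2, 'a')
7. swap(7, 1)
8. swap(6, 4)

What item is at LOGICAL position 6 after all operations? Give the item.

After op 1 (rotate(+1)): offset=1, physical=[A,B,C,D,E,F,G,H], logical=[B,C,D,E,F,G,H,A]
After op 2 (rotate(+1)): offset=2, physical=[A,B,C,D,E,F,G,H], logical=[C,D,E,F,G,H,A,B]
After op 3 (rotate(-2)): offset=0, physical=[A,B,C,D,E,F,G,H], logical=[A,B,C,D,E,F,G,H]
After op 4 (replace(0, 'a')): offset=0, physical=[a,B,C,D,E,F,G,H], logical=[a,B,C,D,E,F,G,H]
After op 5 (replace(0, 'n')): offset=0, physical=[n,B,C,D,E,F,G,H], logical=[n,B,C,D,E,F,G,H]
After op 6 (replace(2, 'a')): offset=0, physical=[n,B,a,D,E,F,G,H], logical=[n,B,a,D,E,F,G,H]
After op 7 (swap(7, 1)): offset=0, physical=[n,H,a,D,E,F,G,B], logical=[n,H,a,D,E,F,G,B]
After op 8 (swap(6, 4)): offset=0, physical=[n,H,a,D,G,F,E,B], logical=[n,H,a,D,G,F,E,B]

Answer: E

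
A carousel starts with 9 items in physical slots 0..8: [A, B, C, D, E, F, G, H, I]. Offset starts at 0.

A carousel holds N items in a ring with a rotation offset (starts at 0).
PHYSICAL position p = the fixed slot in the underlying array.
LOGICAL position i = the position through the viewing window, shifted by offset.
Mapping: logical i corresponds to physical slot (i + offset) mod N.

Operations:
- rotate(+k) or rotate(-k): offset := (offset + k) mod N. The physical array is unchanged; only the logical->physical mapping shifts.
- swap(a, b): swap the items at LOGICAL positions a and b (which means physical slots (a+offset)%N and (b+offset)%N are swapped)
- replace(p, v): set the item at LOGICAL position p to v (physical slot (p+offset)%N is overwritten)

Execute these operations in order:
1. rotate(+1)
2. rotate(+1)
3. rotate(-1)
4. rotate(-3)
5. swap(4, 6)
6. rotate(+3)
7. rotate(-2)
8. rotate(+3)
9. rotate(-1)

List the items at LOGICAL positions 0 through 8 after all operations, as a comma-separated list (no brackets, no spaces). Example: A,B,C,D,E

After op 1 (rotate(+1)): offset=1, physical=[A,B,C,D,E,F,G,H,I], logical=[B,C,D,E,F,G,H,I,A]
After op 2 (rotate(+1)): offset=2, physical=[A,B,C,D,E,F,G,H,I], logical=[C,D,E,F,G,H,I,A,B]
After op 3 (rotate(-1)): offset=1, physical=[A,B,C,D,E,F,G,H,I], logical=[B,C,D,E,F,G,H,I,A]
After op 4 (rotate(-3)): offset=7, physical=[A,B,C,D,E,F,G,H,I], logical=[H,I,A,B,C,D,E,F,G]
After op 5 (swap(4, 6)): offset=7, physical=[A,B,E,D,C,F,G,H,I], logical=[H,I,A,B,E,D,C,F,G]
After op 6 (rotate(+3)): offset=1, physical=[A,B,E,D,C,F,G,H,I], logical=[B,E,D,C,F,G,H,I,A]
After op 7 (rotate(-2)): offset=8, physical=[A,B,E,D,C,F,G,H,I], logical=[I,A,B,E,D,C,F,G,H]
After op 8 (rotate(+3)): offset=2, physical=[A,B,E,D,C,F,G,H,I], logical=[E,D,C,F,G,H,I,A,B]
After op 9 (rotate(-1)): offset=1, physical=[A,B,E,D,C,F,G,H,I], logical=[B,E,D,C,F,G,H,I,A]

Answer: B,E,D,C,F,G,H,I,A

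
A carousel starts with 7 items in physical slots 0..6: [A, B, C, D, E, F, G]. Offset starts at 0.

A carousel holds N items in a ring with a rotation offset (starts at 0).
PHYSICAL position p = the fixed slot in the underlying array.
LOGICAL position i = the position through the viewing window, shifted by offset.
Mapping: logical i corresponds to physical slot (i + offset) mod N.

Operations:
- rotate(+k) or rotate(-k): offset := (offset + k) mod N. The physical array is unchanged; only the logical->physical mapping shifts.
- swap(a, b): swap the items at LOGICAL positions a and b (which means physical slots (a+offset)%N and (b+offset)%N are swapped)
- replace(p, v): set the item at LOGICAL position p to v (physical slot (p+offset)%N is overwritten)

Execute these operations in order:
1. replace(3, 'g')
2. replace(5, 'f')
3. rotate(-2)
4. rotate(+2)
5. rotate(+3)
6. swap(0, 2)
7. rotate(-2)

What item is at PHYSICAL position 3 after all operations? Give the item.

After op 1 (replace(3, 'g')): offset=0, physical=[A,B,C,g,E,F,G], logical=[A,B,C,g,E,F,G]
After op 2 (replace(5, 'f')): offset=0, physical=[A,B,C,g,E,f,G], logical=[A,B,C,g,E,f,G]
After op 3 (rotate(-2)): offset=5, physical=[A,B,C,g,E,f,G], logical=[f,G,A,B,C,g,E]
After op 4 (rotate(+2)): offset=0, physical=[A,B,C,g,E,f,G], logical=[A,B,C,g,E,f,G]
After op 5 (rotate(+3)): offset=3, physical=[A,B,C,g,E,f,G], logical=[g,E,f,G,A,B,C]
After op 6 (swap(0, 2)): offset=3, physical=[A,B,C,f,E,g,G], logical=[f,E,g,G,A,B,C]
After op 7 (rotate(-2)): offset=1, physical=[A,B,C,f,E,g,G], logical=[B,C,f,E,g,G,A]

Answer: f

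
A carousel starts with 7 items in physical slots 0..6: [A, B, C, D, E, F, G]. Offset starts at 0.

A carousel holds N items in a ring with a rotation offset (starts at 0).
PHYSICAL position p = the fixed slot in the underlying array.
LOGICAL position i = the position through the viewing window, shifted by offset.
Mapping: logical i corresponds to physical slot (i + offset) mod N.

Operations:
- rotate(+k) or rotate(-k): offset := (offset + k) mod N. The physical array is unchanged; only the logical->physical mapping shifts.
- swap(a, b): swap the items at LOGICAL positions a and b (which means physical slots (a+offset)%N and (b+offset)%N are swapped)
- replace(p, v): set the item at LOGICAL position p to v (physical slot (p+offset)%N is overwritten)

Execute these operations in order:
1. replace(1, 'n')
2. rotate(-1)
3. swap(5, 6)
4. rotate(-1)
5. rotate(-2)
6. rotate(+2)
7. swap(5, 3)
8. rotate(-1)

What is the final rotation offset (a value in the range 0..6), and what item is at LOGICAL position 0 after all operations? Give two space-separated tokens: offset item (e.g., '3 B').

After op 1 (replace(1, 'n')): offset=0, physical=[A,n,C,D,E,F,G], logical=[A,n,C,D,E,F,G]
After op 2 (rotate(-1)): offset=6, physical=[A,n,C,D,E,F,G], logical=[G,A,n,C,D,E,F]
After op 3 (swap(5, 6)): offset=6, physical=[A,n,C,D,F,E,G], logical=[G,A,n,C,D,F,E]
After op 4 (rotate(-1)): offset=5, physical=[A,n,C,D,F,E,G], logical=[E,G,A,n,C,D,F]
After op 5 (rotate(-2)): offset=3, physical=[A,n,C,D,F,E,G], logical=[D,F,E,G,A,n,C]
After op 6 (rotate(+2)): offset=5, physical=[A,n,C,D,F,E,G], logical=[E,G,A,n,C,D,F]
After op 7 (swap(5, 3)): offset=5, physical=[A,D,C,n,F,E,G], logical=[E,G,A,D,C,n,F]
After op 8 (rotate(-1)): offset=4, physical=[A,D,C,n,F,E,G], logical=[F,E,G,A,D,C,n]

Answer: 4 F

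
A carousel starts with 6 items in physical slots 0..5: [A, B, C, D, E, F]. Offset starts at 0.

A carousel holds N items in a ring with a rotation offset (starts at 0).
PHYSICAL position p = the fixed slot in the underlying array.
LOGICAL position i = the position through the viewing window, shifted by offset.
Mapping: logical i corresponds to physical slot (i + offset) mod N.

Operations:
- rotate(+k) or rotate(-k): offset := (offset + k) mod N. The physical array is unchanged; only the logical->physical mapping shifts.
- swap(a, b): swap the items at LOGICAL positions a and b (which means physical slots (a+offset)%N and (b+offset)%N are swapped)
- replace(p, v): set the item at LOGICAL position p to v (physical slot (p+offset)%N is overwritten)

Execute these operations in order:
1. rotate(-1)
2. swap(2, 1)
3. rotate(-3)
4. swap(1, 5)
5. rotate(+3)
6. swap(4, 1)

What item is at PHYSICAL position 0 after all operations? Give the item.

Answer: A

Derivation:
After op 1 (rotate(-1)): offset=5, physical=[A,B,C,D,E,F], logical=[F,A,B,C,D,E]
After op 2 (swap(2, 1)): offset=5, physical=[B,A,C,D,E,F], logical=[F,B,A,C,D,E]
After op 3 (rotate(-3)): offset=2, physical=[B,A,C,D,E,F], logical=[C,D,E,F,B,A]
After op 4 (swap(1, 5)): offset=2, physical=[B,D,C,A,E,F], logical=[C,A,E,F,B,D]
After op 5 (rotate(+3)): offset=5, physical=[B,D,C,A,E,F], logical=[F,B,D,C,A,E]
After op 6 (swap(4, 1)): offset=5, physical=[A,D,C,B,E,F], logical=[F,A,D,C,B,E]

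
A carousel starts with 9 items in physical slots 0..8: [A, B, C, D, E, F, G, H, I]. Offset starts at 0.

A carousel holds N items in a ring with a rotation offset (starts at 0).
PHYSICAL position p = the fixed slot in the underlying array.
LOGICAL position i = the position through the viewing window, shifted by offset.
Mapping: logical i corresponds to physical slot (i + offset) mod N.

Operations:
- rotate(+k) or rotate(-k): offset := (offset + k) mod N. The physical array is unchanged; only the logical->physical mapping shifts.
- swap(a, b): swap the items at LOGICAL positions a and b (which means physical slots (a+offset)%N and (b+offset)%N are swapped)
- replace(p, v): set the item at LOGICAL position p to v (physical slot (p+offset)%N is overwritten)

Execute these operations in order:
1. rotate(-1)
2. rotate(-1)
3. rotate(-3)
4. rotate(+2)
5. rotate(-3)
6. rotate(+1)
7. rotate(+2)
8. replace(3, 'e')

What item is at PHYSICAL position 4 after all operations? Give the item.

Answer: E

Derivation:
After op 1 (rotate(-1)): offset=8, physical=[A,B,C,D,E,F,G,H,I], logical=[I,A,B,C,D,E,F,G,H]
After op 2 (rotate(-1)): offset=7, physical=[A,B,C,D,E,F,G,H,I], logical=[H,I,A,B,C,D,E,F,G]
After op 3 (rotate(-3)): offset=4, physical=[A,B,C,D,E,F,G,H,I], logical=[E,F,G,H,I,A,B,C,D]
After op 4 (rotate(+2)): offset=6, physical=[A,B,C,D,E,F,G,H,I], logical=[G,H,I,A,B,C,D,E,F]
After op 5 (rotate(-3)): offset=3, physical=[A,B,C,D,E,F,G,H,I], logical=[D,E,F,G,H,I,A,B,C]
After op 6 (rotate(+1)): offset=4, physical=[A,B,C,D,E,F,G,H,I], logical=[E,F,G,H,I,A,B,C,D]
After op 7 (rotate(+2)): offset=6, physical=[A,B,C,D,E,F,G,H,I], logical=[G,H,I,A,B,C,D,E,F]
After op 8 (replace(3, 'e')): offset=6, physical=[e,B,C,D,E,F,G,H,I], logical=[G,H,I,e,B,C,D,E,F]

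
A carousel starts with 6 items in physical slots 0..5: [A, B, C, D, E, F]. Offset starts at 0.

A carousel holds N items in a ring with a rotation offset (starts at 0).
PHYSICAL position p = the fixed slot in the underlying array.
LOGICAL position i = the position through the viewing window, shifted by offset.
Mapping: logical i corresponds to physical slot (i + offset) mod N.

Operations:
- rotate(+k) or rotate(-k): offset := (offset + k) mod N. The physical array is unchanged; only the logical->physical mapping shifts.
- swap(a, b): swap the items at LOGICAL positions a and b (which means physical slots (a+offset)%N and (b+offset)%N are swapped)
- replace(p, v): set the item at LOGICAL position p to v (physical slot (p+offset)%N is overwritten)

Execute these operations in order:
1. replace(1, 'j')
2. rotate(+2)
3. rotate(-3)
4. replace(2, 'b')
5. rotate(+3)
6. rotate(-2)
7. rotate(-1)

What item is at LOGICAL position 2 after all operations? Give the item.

After op 1 (replace(1, 'j')): offset=0, physical=[A,j,C,D,E,F], logical=[A,j,C,D,E,F]
After op 2 (rotate(+2)): offset=2, physical=[A,j,C,D,E,F], logical=[C,D,E,F,A,j]
After op 3 (rotate(-3)): offset=5, physical=[A,j,C,D,E,F], logical=[F,A,j,C,D,E]
After op 4 (replace(2, 'b')): offset=5, physical=[A,b,C,D,E,F], logical=[F,A,b,C,D,E]
After op 5 (rotate(+3)): offset=2, physical=[A,b,C,D,E,F], logical=[C,D,E,F,A,b]
After op 6 (rotate(-2)): offset=0, physical=[A,b,C,D,E,F], logical=[A,b,C,D,E,F]
After op 7 (rotate(-1)): offset=5, physical=[A,b,C,D,E,F], logical=[F,A,b,C,D,E]

Answer: b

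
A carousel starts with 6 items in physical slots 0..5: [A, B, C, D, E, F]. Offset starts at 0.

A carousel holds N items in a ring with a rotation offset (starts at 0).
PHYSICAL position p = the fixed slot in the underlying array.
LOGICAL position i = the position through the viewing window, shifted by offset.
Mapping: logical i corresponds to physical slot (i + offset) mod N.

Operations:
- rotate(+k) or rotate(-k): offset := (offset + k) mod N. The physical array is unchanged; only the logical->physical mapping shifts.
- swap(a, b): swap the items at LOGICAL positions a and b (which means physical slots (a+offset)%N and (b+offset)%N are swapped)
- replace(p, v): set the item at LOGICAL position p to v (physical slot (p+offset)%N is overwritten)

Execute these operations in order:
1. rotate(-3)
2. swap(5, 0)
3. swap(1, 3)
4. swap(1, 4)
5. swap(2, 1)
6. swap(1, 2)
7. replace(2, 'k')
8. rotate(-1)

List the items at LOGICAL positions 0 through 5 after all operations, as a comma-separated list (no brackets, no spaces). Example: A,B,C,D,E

After op 1 (rotate(-3)): offset=3, physical=[A,B,C,D,E,F], logical=[D,E,F,A,B,C]
After op 2 (swap(5, 0)): offset=3, physical=[A,B,D,C,E,F], logical=[C,E,F,A,B,D]
After op 3 (swap(1, 3)): offset=3, physical=[E,B,D,C,A,F], logical=[C,A,F,E,B,D]
After op 4 (swap(1, 4)): offset=3, physical=[E,A,D,C,B,F], logical=[C,B,F,E,A,D]
After op 5 (swap(2, 1)): offset=3, physical=[E,A,D,C,F,B], logical=[C,F,B,E,A,D]
After op 6 (swap(1, 2)): offset=3, physical=[E,A,D,C,B,F], logical=[C,B,F,E,A,D]
After op 7 (replace(2, 'k')): offset=3, physical=[E,A,D,C,B,k], logical=[C,B,k,E,A,D]
After op 8 (rotate(-1)): offset=2, physical=[E,A,D,C,B,k], logical=[D,C,B,k,E,A]

Answer: D,C,B,k,E,A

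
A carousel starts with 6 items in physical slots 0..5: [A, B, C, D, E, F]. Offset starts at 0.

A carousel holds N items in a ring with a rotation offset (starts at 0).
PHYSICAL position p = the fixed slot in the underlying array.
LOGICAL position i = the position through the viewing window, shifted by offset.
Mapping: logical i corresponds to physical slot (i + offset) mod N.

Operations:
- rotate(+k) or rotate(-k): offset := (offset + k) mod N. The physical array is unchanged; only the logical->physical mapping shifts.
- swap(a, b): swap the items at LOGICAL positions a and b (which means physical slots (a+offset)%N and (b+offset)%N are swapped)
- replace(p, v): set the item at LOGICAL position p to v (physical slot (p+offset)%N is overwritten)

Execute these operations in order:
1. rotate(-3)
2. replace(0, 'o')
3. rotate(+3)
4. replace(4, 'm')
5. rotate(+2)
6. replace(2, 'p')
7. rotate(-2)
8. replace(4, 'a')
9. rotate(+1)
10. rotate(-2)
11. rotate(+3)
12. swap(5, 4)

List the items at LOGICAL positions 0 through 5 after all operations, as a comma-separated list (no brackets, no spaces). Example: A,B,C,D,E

After op 1 (rotate(-3)): offset=3, physical=[A,B,C,D,E,F], logical=[D,E,F,A,B,C]
After op 2 (replace(0, 'o')): offset=3, physical=[A,B,C,o,E,F], logical=[o,E,F,A,B,C]
After op 3 (rotate(+3)): offset=0, physical=[A,B,C,o,E,F], logical=[A,B,C,o,E,F]
After op 4 (replace(4, 'm')): offset=0, physical=[A,B,C,o,m,F], logical=[A,B,C,o,m,F]
After op 5 (rotate(+2)): offset=2, physical=[A,B,C,o,m,F], logical=[C,o,m,F,A,B]
After op 6 (replace(2, 'p')): offset=2, physical=[A,B,C,o,p,F], logical=[C,o,p,F,A,B]
After op 7 (rotate(-2)): offset=0, physical=[A,B,C,o,p,F], logical=[A,B,C,o,p,F]
After op 8 (replace(4, 'a')): offset=0, physical=[A,B,C,o,a,F], logical=[A,B,C,o,a,F]
After op 9 (rotate(+1)): offset=1, physical=[A,B,C,o,a,F], logical=[B,C,o,a,F,A]
After op 10 (rotate(-2)): offset=5, physical=[A,B,C,o,a,F], logical=[F,A,B,C,o,a]
After op 11 (rotate(+3)): offset=2, physical=[A,B,C,o,a,F], logical=[C,o,a,F,A,B]
After op 12 (swap(5, 4)): offset=2, physical=[B,A,C,o,a,F], logical=[C,o,a,F,B,A]

Answer: C,o,a,F,B,A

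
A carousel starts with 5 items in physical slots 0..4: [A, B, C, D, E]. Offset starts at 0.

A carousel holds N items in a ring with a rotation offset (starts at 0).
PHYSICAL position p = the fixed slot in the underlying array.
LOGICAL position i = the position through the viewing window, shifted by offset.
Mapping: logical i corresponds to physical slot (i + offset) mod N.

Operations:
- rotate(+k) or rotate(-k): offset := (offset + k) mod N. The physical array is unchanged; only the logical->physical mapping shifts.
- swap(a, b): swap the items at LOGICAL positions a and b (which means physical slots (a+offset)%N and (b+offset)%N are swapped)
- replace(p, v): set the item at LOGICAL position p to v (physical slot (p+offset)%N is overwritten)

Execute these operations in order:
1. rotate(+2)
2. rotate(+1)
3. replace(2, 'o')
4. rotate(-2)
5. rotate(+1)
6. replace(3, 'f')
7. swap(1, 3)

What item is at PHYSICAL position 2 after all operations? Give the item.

After op 1 (rotate(+2)): offset=2, physical=[A,B,C,D,E], logical=[C,D,E,A,B]
After op 2 (rotate(+1)): offset=3, physical=[A,B,C,D,E], logical=[D,E,A,B,C]
After op 3 (replace(2, 'o')): offset=3, physical=[o,B,C,D,E], logical=[D,E,o,B,C]
After op 4 (rotate(-2)): offset=1, physical=[o,B,C,D,E], logical=[B,C,D,E,o]
After op 5 (rotate(+1)): offset=2, physical=[o,B,C,D,E], logical=[C,D,E,o,B]
After op 6 (replace(3, 'f')): offset=2, physical=[f,B,C,D,E], logical=[C,D,E,f,B]
After op 7 (swap(1, 3)): offset=2, physical=[D,B,C,f,E], logical=[C,f,E,D,B]

Answer: C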